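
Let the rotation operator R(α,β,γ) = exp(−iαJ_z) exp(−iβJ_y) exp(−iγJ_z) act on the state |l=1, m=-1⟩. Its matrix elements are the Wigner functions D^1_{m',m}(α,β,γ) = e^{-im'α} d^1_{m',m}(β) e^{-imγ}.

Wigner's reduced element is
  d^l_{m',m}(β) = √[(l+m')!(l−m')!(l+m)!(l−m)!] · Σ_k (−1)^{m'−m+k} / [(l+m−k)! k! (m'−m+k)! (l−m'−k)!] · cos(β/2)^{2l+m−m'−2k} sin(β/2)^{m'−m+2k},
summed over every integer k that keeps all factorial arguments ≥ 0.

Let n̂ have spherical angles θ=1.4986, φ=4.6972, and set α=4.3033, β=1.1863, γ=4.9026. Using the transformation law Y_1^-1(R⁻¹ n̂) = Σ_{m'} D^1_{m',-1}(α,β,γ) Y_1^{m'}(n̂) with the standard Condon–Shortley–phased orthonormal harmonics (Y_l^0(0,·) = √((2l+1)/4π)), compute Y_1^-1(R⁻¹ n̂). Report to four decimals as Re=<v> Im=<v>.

Need the full column D^1_{m',-1} for m'=−1..1 at α=4.3033, β=1.1863, γ=4.9026.
cos(β/2)=0.829184, sin(β/2)=0.558976
d^1_{-1,-1}: single k=0 term ⇒ +0.687546;  D = -0.671142+0.149290i
d^1_{0,-1}: single k=0 term ⇒ -0.655479;  D = -0.123929+0.643657i
d^1_{1,-1}: single k=0 term ⇒ +0.312454;  D = +0.258003+0.176244i
Y_1^{m'}(θ=1.4986,φ=4.6972) and Σ D·Y over m':
  (-0.6711+0.1493i)·(-0.0052+0.3446i)  (-0.1239+0.6437i)·(+0.0352+0.0000i)  (+0.2580+0.1762i)·(+0.0052+0.3446i)
Y_1^-1(R⁻¹ n̂) = -0.111669-0.119523i

Re=-0.1117 Im=-0.1195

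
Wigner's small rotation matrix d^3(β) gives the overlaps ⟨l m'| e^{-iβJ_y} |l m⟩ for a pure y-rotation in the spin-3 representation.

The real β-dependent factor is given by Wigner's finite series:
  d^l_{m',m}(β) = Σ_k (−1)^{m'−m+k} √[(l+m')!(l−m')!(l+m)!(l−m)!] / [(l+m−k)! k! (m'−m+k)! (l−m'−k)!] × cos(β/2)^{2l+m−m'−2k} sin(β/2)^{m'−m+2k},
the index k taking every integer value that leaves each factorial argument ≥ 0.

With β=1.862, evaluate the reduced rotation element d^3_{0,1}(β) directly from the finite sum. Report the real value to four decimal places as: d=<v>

d=-0.2438

d^3_{0,1}(β=1.862) via Wigner's sum:
With c≡cos(β/2)=0.597032 and s≡sin(β/2)=0.802217, N=[6·6·24·2]^{1/2}=41.569219
The bounds max(0,m−m')=1 and min(l+m,l−m')=3 give 3 terms
  k=1: (−1)^0·41.5692/(12)·0.5970^5·0.8022^1 = +0.210800
  k=2: (−1)^1·41.5692/(4)·0.5970^3·0.8022^3 = -1.141776
  k=3: (−1)^2·41.5692/(12)·0.5970^1·0.8022^5 = +0.687145
d^3_{0,1}(1.862) = +0.210800 -1.141776 +0.687145 = -0.243831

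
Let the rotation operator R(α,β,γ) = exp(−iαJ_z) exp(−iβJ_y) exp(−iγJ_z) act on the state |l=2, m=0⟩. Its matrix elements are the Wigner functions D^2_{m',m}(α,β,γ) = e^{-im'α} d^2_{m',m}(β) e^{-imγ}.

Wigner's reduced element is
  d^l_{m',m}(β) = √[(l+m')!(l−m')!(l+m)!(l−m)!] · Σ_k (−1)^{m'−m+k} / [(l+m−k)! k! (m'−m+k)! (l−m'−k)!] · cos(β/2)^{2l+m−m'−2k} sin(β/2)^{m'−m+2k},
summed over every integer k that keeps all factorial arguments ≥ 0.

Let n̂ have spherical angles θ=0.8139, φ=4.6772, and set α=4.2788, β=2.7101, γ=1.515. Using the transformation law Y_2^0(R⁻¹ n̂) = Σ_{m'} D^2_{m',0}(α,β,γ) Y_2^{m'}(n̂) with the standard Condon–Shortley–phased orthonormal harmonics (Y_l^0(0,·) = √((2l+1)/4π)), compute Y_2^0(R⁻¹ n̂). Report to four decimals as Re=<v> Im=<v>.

Re=-0.2037 Im=0.0000

Need the full column D^2_{m',0} for m'=−2..2 at α=4.2788, β=2.7101, γ=1.515.
cos(β/2)=0.214077, sin(β/2)=0.976817
d^2_{-2,0}: single k=2 term ⇒ +0.107112;  D = -0.069300+0.081674i
d^2_{-1,0}: k∈[1..2] ⇒ +0.023474 -0.488747 = -0.465273;  D = +0.195475+0.422218i
d^2_{0,0}: k∈[0..2] ⇒ +0.002100 -0.174914 +0.910443 = +0.737629;  D = +0.737629+0.000000i
d^2_{1,0}: k∈[0..1] ⇒ -0.023474 +0.488747 = +0.465273;  D = -0.195475+0.422218i
d^2_{2,0}: single k=0 term ⇒ +0.107112;  D = -0.069300-0.081674i
Y_2^{m'}(θ=0.8139,φ=4.6772) and Σ D·Y over m':
  (-0.0693+0.0817i)·(-0.2036-0.0144i)  (+0.1955+0.4222i)·(-0.0136+0.3854i)  (+0.7376+0.0000i)·(+0.1307+0.0000i)  (-0.1955+0.4222i)·(+0.0136+0.3854i)  (-0.0693-0.0817i)·(-0.2036+0.0144i)
Y_2^0(R⁻¹ n̂) = -0.203748+0.000000i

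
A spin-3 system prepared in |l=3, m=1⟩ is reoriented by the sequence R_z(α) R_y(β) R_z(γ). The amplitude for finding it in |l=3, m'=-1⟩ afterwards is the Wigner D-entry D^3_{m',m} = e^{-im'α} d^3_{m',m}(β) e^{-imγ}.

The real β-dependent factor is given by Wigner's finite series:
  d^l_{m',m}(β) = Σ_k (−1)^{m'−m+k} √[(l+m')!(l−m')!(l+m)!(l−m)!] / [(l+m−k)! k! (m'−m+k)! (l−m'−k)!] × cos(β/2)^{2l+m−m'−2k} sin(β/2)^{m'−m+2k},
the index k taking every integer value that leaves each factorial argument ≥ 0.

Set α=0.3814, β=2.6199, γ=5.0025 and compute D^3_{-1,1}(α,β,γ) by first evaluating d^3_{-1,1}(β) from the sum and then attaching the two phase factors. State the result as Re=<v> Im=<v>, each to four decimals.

Split into d^3_{-1,1}(β=2.6199) × two z-phases.
c=cos(2.6199/2)=0.257898, s=sin(2.6199/2)=0.966172; N=√[2·24·24·2]=48.000000
k: max(0,(1)−(-1))=2 … min(3+(1),3−(-1))=4
  k=2: (−1)^0·48.0000/(8)·0.2579^4·0.9662^2 = +0.024777
  k=3: (−1)^1·48.0000/(6)·0.2579^2·0.9662^4 = -0.463666
  k=4: (−1)^2·48.0000/(48)·0.2579^0·0.9662^6 = +0.813442
d^3_{-1,1}(2.6199) = +0.024777 -0.463666 +0.813442 = +0.374554
Attach z-rotation phases: D = e^{-i(-1)(0.3814)}·(+0.374554)·e^{-i(1)(5.0025)} = -0.034145+0.372994i

Re=-0.0341 Im=0.3730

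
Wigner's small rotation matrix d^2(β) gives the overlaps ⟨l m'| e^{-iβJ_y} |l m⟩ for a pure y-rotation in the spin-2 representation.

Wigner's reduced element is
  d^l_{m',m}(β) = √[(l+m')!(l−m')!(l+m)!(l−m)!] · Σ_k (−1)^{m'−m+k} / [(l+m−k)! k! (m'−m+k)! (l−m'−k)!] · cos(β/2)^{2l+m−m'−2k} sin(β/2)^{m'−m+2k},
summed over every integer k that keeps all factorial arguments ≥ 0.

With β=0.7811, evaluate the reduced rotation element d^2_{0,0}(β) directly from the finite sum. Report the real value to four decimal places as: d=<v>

d=0.2564

d^2_{0,0}(β=0.7811) via Wigner's sum:
c=cos(0.7811/2)=0.924700, s=sin(0.7811/2)=0.380697; N=√[2·2·2·2]=4.000000
k: max(0,(0)−(0))=0 … min(2+(0),2−(0))=2
  k=0: (−1)^0·4.0000/(4)·0.9247^4·0.3807^0 = +0.731144
  k=1: (−1)^1·4.0000/(1)·0.9247^2·0.3807^2 = -0.495702
  k=2: (−1)^2·4.0000/(4)·0.9247^0·0.3807^4 = +0.021005
d^2_{0,0}(0.7811) = +0.731144 -0.495702 +0.021005 = +0.256447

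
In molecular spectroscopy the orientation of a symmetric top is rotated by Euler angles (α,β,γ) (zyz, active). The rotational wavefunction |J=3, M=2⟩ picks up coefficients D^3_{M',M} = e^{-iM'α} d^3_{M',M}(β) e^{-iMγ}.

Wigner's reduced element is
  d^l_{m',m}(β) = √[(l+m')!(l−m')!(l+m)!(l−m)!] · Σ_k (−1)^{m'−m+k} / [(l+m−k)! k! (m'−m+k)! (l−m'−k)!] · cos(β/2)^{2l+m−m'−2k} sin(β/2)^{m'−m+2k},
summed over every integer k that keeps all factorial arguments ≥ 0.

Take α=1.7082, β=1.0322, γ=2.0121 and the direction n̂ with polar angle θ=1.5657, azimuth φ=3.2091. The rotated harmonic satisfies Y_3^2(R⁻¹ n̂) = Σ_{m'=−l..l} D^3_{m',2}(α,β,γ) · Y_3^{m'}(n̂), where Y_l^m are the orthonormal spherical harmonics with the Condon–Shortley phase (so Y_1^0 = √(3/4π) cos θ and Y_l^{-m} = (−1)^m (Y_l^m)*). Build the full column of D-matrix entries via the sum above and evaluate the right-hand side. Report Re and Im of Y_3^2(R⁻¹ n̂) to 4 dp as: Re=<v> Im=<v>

Need the full column D^3_{m',2} for m'=−3..3 at α=1.7082, β=1.0322, γ=2.0121.
cos(β/2)=0.869750, sin(β/2)=0.493492
d^3_{-3,2}: single k=5 term ⇒ +0.062355;  D = +0.028262+0.055582i
d^3_{-2,2}: k∈[4..5] ⇒ +0.224326 -0.014444 = +0.209882;  D = +0.172294-0.119856i
d^3_{-1,2}: k∈[3..4] ⇒ +0.500097 -0.080500 = +0.419597;  D = -0.284538-0.308383i
d^3_{0,2}: k∈[2..3] ⇒ +0.763307 -0.245737 = +0.517570;  D = -0.328729+0.399770i
d^3_{1,2}: k∈[1..2] ⇒ +0.776700 -0.500097 = +0.276603;  D = +0.235697+0.144762i
d^3_{2,2}: k∈[0..1] ⇒ +0.432880 -0.696801 = -0.263920;  D = -0.106019+0.241690i
d^3_{3,2}: single k=0 term ⇒ -0.601629;  D = +0.578863+0.163937i
Y_3^{m'}(θ=1.5657,φ=3.2091) and Σ D·Y over m':
  (+0.0283+0.0556i)·(-0.4087+0.0839i)  (+0.1723-0.1199i)·(+0.0052-0.0007i)  (-0.2845-0.3084i)·(+0.3224-0.0218i)  (-0.3287+0.3998i)·(-0.0057+0.0000i)  (+0.2357+0.1448i)·(-0.3224-0.0218i)  (-0.1060+0.2417i)·(+0.0052+0.0007i)  (+0.5789+0.1639i)·(+0.4087+0.0839i)
Y_3^2(R⁻¹ n̂) = +0.037274-0.051645i

Re=0.0373 Im=-0.0516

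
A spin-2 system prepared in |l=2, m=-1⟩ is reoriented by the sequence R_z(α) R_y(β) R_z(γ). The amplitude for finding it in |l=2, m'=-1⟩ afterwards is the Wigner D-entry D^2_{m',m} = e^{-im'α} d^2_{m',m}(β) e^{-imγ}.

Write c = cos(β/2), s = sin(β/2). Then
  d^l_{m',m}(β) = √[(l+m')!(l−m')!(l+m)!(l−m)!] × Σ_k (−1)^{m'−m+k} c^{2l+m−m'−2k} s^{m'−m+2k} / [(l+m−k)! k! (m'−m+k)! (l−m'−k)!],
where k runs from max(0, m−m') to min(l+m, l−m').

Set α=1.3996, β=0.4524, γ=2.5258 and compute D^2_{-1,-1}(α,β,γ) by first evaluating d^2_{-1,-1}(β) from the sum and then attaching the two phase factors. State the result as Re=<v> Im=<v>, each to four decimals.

Re=-0.5373 Im=-0.5356

First d^2_{-1,-1}(β=0.4524), then the phase factors e^{-i(-1)α} and e^{-i(-1)γ}:
With c≡cos(β/2)=0.974526 and s≡sin(β/2)=0.224276, N=[1·6·1·6]^{1/2}=6.000000
Admissible k: 0..1 (factorial args all ≥0)
  k=0: (−1)^0·6.0000/(6)·0.9745^4·0.2243^0 = +0.901931
  k=1: (−1)^1·6.0000/(2)·0.9745^2·0.2243^2 = -0.143309
d^2_{-1,-1}(0.4524) = +0.901931 -0.143309 = +0.758622
Attach z-rotation phases: D = e^{-i(-1)(1.3996)}·(+0.758622)·e^{-i(-1)(2.5258)} = -0.537279-0.535573i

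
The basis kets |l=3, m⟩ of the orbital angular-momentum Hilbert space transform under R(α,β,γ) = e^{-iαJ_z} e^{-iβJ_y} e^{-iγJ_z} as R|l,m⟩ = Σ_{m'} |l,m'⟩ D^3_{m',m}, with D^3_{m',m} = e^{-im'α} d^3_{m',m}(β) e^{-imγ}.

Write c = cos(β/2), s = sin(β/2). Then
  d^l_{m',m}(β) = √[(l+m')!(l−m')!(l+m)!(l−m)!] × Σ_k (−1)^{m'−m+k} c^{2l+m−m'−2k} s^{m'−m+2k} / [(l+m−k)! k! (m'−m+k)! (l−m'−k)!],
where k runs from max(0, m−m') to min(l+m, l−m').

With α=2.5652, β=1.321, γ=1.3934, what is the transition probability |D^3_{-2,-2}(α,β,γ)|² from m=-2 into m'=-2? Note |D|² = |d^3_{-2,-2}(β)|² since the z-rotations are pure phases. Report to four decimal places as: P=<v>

P=0.2395

Split into d^3_{-2,-2}(β=1.321) × two z-phases.
Half-angle: c=0.789686, s=0.613512. N=√(1·120·1·120)=120.000000
The bounds max(0,m−m')=0 and min(l+m,l−m')=1 give 2 terms
  k=0: (−1)^0·120.0000/(120)·0.7897^6·0.6135^0 = +0.242508
  k=1: (−1)^1·120.0000/(24)·0.7897^4·0.6135^2 = -0.731868
d^3_{-2,-2}(1.321) = +0.242508 -0.731868 = -0.489360
|D^3_{-2,-2}|² = |d^3_{-2,-2}(β)|² = (-0.489360)² = 0.239473 (the z-rotation phases have unit modulus)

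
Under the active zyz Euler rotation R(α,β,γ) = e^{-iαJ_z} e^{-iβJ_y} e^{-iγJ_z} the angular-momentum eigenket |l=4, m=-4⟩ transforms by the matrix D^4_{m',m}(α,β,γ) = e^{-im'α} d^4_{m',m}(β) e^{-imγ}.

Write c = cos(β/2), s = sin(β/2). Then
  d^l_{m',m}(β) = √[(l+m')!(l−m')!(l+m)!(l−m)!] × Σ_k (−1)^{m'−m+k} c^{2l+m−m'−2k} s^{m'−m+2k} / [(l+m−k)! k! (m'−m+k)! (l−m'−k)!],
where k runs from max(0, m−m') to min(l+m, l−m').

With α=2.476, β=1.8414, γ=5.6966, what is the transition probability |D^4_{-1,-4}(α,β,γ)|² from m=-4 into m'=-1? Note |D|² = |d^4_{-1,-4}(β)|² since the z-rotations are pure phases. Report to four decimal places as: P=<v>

P=0.0940

First d^4_{-1,-4}(β=1.8414), then the phase factors e^{-i(-1)α} and e^{-i(-4)γ}:
c=cos(1.8414/2)=0.605263, s=sin(1.8414/2)=0.796025; N=√[6·120·1·40320]=5387.986637
k: max(0,(-4)−(-1))=0 … min(4+(-4),4−(-1))=0
  k=0: (−1)^3·5387.9866/(720)·0.6053^5·0.7960^3 = -0.306617
d^4_{-1,-4}(1.8414) = -0.306617
|D^4_{-1,-4}|² = |d^4_{-1,-4}(β)|² = (-0.306617)² = 0.094014 (the z-rotation phases have unit modulus)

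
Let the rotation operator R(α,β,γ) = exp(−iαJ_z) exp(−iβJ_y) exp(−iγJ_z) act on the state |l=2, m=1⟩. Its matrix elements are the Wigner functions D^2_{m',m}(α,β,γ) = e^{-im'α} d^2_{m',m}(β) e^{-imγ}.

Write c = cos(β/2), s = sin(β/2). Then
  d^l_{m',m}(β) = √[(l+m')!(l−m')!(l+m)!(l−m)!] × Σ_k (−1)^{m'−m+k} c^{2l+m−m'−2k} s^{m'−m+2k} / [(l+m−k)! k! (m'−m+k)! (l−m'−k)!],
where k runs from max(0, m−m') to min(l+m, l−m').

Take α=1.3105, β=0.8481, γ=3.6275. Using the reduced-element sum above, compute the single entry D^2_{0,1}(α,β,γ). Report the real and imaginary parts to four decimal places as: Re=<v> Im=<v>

First d^2_{0,1}(β=0.8481), then the phase factors e^{-i(0)α} and e^{-i(1)γ}:
c=cos(0.8481/2)=0.911430, s=sin(0.8481/2)=0.411455; N=√[2·2·6·1]=4.898979
The bounds max(0,m−m')=1 and min(l+m,l−m')=2 give 2 terms
  k=1: (−1)^0·4.8990/(2)·0.9114^3·0.4115^1 = +0.763077
  k=2: (−1)^1·4.8990/(2)·0.9114^1·0.4115^3 = -0.155513
d^2_{0,1}(0.8481) = +0.763077 -0.155513 = +0.607564
Phases: e^{-i·(0)·1.3105}=+1.000000+0.000000i, e^{-i·(1)·3.6275}=-0.884252+0.467011i ⇒ D=-0.537239+0.283739i

Re=-0.5372 Im=0.2837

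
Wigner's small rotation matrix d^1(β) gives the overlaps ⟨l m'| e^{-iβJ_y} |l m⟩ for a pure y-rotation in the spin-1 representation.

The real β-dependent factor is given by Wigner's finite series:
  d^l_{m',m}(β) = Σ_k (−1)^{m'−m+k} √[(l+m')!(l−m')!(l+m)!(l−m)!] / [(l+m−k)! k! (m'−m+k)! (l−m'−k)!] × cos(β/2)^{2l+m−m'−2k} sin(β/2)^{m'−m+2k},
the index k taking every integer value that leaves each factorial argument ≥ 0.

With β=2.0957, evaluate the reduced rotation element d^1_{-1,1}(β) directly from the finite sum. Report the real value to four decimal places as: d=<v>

d^1_{-1,1}(β=2.0957) via Wigner's sum:
Half-angle: c=0.499435, s=0.866351. N=√(1·2·2·1)=2.000000
Admissible k: 2..2 (factorial args all ≥0)
  k=2: (−1)^0·2.0000/(2)·0.4994^0·0.8664^2 = +0.750565
d^1_{-1,1}(2.0957) = +0.750565

d=0.7506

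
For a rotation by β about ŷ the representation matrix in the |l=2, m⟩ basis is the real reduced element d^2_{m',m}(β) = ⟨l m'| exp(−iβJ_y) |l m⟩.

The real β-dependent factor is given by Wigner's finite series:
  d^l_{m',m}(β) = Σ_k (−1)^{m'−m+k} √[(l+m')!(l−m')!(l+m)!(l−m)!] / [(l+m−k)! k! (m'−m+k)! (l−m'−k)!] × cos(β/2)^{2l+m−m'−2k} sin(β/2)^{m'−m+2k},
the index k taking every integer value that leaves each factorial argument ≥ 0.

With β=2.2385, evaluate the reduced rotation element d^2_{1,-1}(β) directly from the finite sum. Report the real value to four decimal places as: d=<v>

d=-0.1930

d^2_{1,-1}(β=2.2385) via Wigner's sum:
Half-angle: c=0.436357, s=0.899773. N=√(6·1·1·6)=6.000000
k∈{0,1} keeps every argument non-negative
  k=0: (−1)^2·6.0000/(2)·0.4364^2·0.8998^2 = +0.462458
  k=1: (−1)^3·6.0000/(6)·0.4364^0·0.8998^4 = -0.655440
d^2_{1,-1}(2.2385) = +0.462458 -0.655440 = -0.192982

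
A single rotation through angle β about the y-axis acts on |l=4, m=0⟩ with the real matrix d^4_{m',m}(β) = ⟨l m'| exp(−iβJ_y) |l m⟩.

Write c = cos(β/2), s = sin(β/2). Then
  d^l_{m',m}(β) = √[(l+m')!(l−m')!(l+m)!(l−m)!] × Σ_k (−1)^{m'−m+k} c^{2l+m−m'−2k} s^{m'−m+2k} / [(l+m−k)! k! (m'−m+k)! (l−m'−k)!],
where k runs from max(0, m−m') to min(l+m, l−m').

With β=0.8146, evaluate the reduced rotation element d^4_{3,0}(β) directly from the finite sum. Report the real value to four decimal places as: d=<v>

d=-0.3907

d^4_{3,0}(β=0.8146) via Wigner's sum:
c=cos(0.8146/2)=0.918194, s=sin(0.8146/2)=0.396132; N=√[5040·1·24·24]=1703.830978
k: max(0,(0)−(3))=0 … min(4+(0),4−(3))=1
  k=0: (−1)^3·1703.8310/(144)·0.9182^5·0.3961^3 = -0.480014
  k=1: (−1)^4·1703.8310/(144)·0.9182^3·0.3961^5 = +0.089344
d^4_{3,0}(0.8146) = -0.480014 +0.089344 = -0.390671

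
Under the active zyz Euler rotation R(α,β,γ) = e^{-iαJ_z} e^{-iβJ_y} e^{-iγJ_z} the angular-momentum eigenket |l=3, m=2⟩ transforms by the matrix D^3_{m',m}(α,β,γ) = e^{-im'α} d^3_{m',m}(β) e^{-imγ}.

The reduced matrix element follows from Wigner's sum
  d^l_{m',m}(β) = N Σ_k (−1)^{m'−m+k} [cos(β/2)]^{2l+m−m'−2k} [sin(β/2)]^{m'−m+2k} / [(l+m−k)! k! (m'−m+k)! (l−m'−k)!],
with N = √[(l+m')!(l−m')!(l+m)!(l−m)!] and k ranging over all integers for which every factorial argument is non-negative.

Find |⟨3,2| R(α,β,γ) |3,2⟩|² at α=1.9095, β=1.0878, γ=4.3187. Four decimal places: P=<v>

P=0.1058

First d^3_{2,2}(β=1.0878), then the phase factors e^{-i(2)α} and e^{-i(2)γ}:
Half-angle: c=0.855697, s=0.517477. N=√(120·1·120·1)=120.000000
The bounds max(0,m−m')=0 and min(l+m,l−m')=1 give 2 terms
  k=0: (−1)^0·120.0000/(120)·0.8557^6·0.5175^0 = +0.392573
  k=1: (−1)^1·120.0000/(24)·0.8557^4·0.5175^2 = -0.717848
d^3_{2,2}(1.0878) = +0.392573 -0.717848 = -0.325275
|D^3_{2,2}|² = |d^3_{2,2}(β)|² = (-0.325275)² = 0.105804 (the z-rotation phases have unit modulus)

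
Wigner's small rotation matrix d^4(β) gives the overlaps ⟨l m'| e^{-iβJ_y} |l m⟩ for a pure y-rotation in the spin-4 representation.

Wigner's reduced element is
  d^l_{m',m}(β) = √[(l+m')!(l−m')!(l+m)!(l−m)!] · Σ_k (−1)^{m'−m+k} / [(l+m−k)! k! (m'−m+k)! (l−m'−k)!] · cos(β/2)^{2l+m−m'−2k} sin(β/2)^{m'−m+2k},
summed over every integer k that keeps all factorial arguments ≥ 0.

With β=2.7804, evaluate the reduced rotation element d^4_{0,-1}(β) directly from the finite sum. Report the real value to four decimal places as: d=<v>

d=0.5777

d^4_{0,-1}(β=2.7804) via Wigner's sum:
Half-angle: c=0.179616, s=0.983737. N=√(24·24·6·120)=643.987578
Admissible k: 0..3 (factorial args all ≥0)
  k=0: (−1)^1·643.9876/(144)·0.1796^7·0.9837^1 = -0.000027
  k=1: (−1)^2·643.9876/(24)·0.1796^5·0.9837^3 = +0.004776
  k=2: (−1)^3·643.9876/(24)·0.1796^3·0.9837^5 = -0.143251
  k=3: (−1)^4·643.9876/(144)·0.1796^1·0.9837^7 = +0.716165
d^4_{0,-1}(2.7804) = -0.000027 +0.004776 -0.143251 +0.716165 = +0.577663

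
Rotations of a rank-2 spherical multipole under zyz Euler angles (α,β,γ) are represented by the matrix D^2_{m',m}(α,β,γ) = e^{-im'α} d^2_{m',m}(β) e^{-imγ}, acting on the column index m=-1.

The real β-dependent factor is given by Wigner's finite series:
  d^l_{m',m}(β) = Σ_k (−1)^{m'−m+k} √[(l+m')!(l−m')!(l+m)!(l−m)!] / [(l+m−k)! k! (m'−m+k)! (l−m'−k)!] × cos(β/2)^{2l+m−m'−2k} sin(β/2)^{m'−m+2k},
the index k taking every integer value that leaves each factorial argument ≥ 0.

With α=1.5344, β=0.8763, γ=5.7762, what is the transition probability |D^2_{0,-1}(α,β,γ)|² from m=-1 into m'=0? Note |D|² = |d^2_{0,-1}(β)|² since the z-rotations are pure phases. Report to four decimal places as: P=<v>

P=0.3627

First d^2_{0,-1}(β=0.8763), then the phase factors e^{-i(0)α} and e^{-i(-1)γ}:
With c≡cos(β/2)=0.905538 and s≡sin(β/2)=0.424265, N=[2·2·1·6]^{1/2}=4.898979
Admissible k: 0..1 (factorial args all ≥0)
  k=0: (−1)^1·4.8990/(2)·0.9055^3·0.4243^1 = -0.771672
  k=1: (−1)^2·4.8990/(2)·0.9055^1·0.4243^3 = +0.169392
d^2_{0,-1}(0.8763) = -0.771672 +0.169392 = -0.602280
|D^2_{0,-1}|² = |d^2_{0,-1}(β)|² = (-0.602280)² = 0.362741 (the z-rotation phases have unit modulus)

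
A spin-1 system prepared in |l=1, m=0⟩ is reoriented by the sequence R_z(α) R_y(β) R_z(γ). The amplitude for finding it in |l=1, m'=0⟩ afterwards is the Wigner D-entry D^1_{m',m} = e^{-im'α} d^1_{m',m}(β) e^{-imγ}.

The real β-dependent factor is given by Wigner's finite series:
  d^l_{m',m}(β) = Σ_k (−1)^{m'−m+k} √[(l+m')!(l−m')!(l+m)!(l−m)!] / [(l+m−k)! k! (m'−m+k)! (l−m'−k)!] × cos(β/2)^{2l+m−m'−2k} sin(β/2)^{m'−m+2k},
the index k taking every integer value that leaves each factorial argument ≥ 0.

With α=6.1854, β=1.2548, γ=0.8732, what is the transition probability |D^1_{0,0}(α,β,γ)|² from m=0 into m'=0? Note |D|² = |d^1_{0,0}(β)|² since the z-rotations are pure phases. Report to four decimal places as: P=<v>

Split into d^1_{0,0}(β=1.2548) × two z-phases.
Half-angle: c=0.809557, s=0.587042. N=√(1·1·1·1)=1.000000
The bounds max(0,m−m')=0 and min(l+m,l−m')=1 give 2 terms
  k=0: (−1)^0·1.0000/(1)·0.8096^2·0.5870^0 = +0.655382
  k=1: (−1)^1·1.0000/(1)·0.8096^0·0.5870^2 = -0.344618
d^1_{0,0}(1.2548) = +0.655382 -0.344618 = +0.310764
|D^1_{0,0}|² = |d^1_{0,0}(β)|² = (+0.310764)² = 0.096574 (the z-rotation phases have unit modulus)

P=0.0966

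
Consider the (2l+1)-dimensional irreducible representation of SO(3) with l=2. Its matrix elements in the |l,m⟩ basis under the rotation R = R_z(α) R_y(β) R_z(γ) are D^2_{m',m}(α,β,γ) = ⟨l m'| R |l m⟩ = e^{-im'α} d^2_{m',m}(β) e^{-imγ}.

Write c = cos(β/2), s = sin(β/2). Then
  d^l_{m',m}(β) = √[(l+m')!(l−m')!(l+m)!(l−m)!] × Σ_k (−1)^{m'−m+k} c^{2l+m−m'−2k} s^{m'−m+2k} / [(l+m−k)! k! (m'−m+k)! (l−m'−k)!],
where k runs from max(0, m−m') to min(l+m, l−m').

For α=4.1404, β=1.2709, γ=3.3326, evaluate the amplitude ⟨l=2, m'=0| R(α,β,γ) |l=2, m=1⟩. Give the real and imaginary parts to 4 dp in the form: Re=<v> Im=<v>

Re=-0.3394 Im=0.0656

D^2_{0,1}(4.1404,1.2709,3.3326) = e^{-i·0·4.1404}·d^2_{0,1}(1.2709)·e^{-i·1·3.3326}. Compute d first:
With c≡cos(β/2)=0.804805 and s≡sin(β/2)=0.593540, N=[2·2·6·1]^{1/2}=4.898979
k∈{1,2} keeps every argument non-negative
  k=1: (−1)^0·4.8990/(2)·0.8048^3·0.5935^1 = +0.757874
  k=2: (−1)^1·4.8990/(2)·0.8048^1·0.5935^3 = -0.412207
d^2_{0,1}(1.2709) = +0.757874 -0.412207 = +0.345667
D = (+1.000000+0.000000i)·(+0.345667)·(-0.981813+0.189848i) = -0.339380+0.065624i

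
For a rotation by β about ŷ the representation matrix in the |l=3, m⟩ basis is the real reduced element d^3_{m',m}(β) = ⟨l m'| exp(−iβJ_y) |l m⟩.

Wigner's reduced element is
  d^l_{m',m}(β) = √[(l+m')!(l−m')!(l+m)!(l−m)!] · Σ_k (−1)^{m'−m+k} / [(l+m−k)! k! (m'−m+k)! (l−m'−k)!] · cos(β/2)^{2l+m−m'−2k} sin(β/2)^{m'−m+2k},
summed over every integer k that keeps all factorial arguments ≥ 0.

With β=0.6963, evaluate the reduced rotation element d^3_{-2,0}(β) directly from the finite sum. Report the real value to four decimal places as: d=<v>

d=0.4322

d^3_{-2,0}(β=0.6963) via Wigner's sum:
Half-angle: c=0.940005, s=0.341159. N=√(1·120·6·6)=65.726707
Admissible k: 2..3 (factorial args all ≥0)
  k=2: (−1)^0·65.7267/(12)·0.9400^4·0.3412^2 = +0.497733
  k=3: (−1)^1·65.7267/(12)·0.9400^2·0.3412^4 = -0.065562
d^3_{-2,0}(0.6963) = +0.497733 -0.065562 = +0.432172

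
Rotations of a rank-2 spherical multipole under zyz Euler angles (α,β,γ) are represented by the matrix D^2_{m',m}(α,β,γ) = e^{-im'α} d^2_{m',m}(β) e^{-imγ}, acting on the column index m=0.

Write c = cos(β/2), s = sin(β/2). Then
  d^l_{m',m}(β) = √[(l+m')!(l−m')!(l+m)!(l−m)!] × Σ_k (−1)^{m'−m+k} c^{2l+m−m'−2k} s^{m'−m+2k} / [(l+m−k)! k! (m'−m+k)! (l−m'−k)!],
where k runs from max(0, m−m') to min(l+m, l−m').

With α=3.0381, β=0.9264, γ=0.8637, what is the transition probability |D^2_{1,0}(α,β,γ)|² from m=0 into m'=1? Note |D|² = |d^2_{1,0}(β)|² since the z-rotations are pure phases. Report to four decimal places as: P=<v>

First d^2_{1,0}(β=0.9264), then the phase factors e^{-i(1)α} and e^{-i(0)γ}:
Half-angle: c=0.894627, s=0.446813. N=√(6·1·2·2)=4.898979
k∈{0,1} keeps every argument non-negative
  k=0: (−1)^1·4.8990/(2)·0.8946^3·0.4468^1 = -0.783661
  k=1: (−1)^2·4.8990/(2)·0.8946^1·0.4468^3 = +0.195477
d^2_{1,0}(0.9264) = -0.783661 +0.195477 = -0.588184
|D^2_{1,0}|² = |d^2_{1,0}(β)|² = (-0.588184)² = 0.345960 (the z-rotation phases have unit modulus)

P=0.3460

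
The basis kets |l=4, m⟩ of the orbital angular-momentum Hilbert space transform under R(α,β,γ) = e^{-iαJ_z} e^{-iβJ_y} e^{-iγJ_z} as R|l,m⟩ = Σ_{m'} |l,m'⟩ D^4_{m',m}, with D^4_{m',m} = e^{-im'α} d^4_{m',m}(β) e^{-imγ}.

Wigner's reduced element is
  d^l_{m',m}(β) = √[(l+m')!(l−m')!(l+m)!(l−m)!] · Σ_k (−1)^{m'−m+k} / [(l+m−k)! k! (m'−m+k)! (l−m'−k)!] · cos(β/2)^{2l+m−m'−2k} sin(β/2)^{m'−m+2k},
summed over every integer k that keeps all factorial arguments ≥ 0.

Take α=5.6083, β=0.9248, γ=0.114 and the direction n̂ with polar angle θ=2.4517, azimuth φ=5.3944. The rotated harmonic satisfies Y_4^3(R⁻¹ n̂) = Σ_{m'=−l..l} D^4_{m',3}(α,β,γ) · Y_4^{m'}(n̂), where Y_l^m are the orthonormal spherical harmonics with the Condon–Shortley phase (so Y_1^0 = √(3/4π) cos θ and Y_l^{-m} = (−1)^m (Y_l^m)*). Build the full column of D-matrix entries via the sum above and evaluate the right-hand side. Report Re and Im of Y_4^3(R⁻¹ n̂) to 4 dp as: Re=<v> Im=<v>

Re=-0.0296 Im=0.0275

Need the full column D^4_{m',3} for m'=−4..4 at α=5.6083, β=0.9248, γ=0.114.
cos(β/2)=0.894984, sin(β/2)=0.446097
d^4_{-4,3}: single k=7 term ⇒ +0.008900;  D = -0.008855-0.000889i
d^4_{-3,3}: k∈[6..7] ⇒ +0.044188 -0.001568 = +0.042620;  D = -0.030450-0.029820i
d^4_{-2,3}: k∈[5..6] ⇒ +0.142161 -0.011773 = +0.130388;  D = -0.015735-0.129435i
d^4_{-1,3}: k∈[4..5] ⇒ +0.336124 -0.050105 = +0.286019;  D = +0.150451-0.243252i
d^4_{0,3}: k∈[3..4] ⇒ +0.603157 -0.149851 = +0.453306;  D = +0.427053-0.152026i
d^4_{1,3}: k∈[2..3] ⇒ +0.811750 -0.336124 = +0.475626;  D = +0.449516+0.155421i
d^4_{2,3}: k∈[1..2] ⇒ +0.767719 -0.572205 = +0.195514;  D = +0.104355+0.165335i
d^4_{3,3}: k∈[0..1] ⇒ +0.411646 -0.715897 = -0.304251;  D = +0.033962-0.302349i
d^4_{4,3}: single k=0 term ⇒ -0.580341;  D = +0.410915-0.409810i
Y_4^{m'}(θ=2.4517,φ=5.3944) and Σ D·Y over m':
  (-0.0089-0.0009i)·(-0.0665-0.0292i)  (-0.0305-0.0298i)·(+0.2213-0.1139i)  (-0.0157-0.1294i)·(-0.0880+0.4197i)  (+0.1505-0.2433i)·(-0.1705-0.2099i)  (+0.4271-0.1520i)·(-0.2602+0.0000i)  (+0.4495+0.1554i)·(+0.1705-0.2099i)  (+0.1044+0.1653i)·(-0.0880-0.4197i)  (+0.0340-0.3023i)·(-0.2213-0.1139i)  (+0.4109-0.4098i)·(-0.0665+0.0292i)
Y_4^3(R⁻¹ n̂) = -0.029570+0.027479i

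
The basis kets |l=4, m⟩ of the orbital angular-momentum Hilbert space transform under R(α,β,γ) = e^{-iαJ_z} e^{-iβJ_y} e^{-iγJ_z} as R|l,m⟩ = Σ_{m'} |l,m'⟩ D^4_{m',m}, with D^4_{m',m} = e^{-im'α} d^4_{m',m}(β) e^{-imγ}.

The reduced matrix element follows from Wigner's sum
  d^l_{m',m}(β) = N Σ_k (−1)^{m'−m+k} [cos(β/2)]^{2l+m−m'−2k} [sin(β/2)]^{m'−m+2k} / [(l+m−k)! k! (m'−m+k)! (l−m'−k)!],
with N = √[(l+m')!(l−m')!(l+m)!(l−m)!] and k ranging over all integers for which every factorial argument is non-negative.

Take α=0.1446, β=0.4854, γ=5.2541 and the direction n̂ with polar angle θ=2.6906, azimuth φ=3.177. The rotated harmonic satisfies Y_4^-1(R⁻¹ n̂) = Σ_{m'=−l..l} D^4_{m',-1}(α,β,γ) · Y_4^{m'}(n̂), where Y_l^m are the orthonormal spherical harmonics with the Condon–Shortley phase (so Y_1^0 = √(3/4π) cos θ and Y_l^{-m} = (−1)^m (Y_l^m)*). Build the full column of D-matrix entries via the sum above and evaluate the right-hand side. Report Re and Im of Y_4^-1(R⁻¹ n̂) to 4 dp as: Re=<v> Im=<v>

Need the full column D^4_{m',-1} for m'=−4..4 at α=0.1446, β=0.4854, γ=5.2541.
cos(β/2)=0.970693, sin(β/2)=0.240324
d^4_{-4,-1}: single k=3 term ⇒ +0.089515;  D = +0.080577-0.038991i
d^4_{-3,-1}: k∈[2..3] ⇒ +0.383492 -0.039178 = +0.344314;  D = +0.285088-0.193073i
d^4_{-2,-1}: k∈[1..3] ⇒ +0.827954 -0.253751 +0.010369 = +0.584572;  D = +0.431733-0.394120i
d^4_{-1,-1}: k∈[0..3] ⇒ +0.788232 -0.724732 +0.088846 -0.001815 = +0.150531;  D = +0.095390-0.116449i
d^4_{0,-1}: k∈[0..3] ⇒ -0.872740 +0.320973 -0.019674 +0.000201 = -0.571241;  D = -0.294533+0.489455i
d^4_{1,-1}: k∈[0..3] ⇒ +0.483155 -0.088846 +0.002723 -0.000011 = +0.397020;  D = +0.153550-0.366125i
d^4_{2,-1}: k∈[0..2] ⇒ -0.169168 +0.015554 -0.000191 = -0.153804;  D = -0.038426+0.148927i
d^4_{3,-1}: k∈[0..1] ⇒ +0.039178 -0.001441 = +0.037737;  D = +0.004064-0.037517i
d^4_{4,-1}: single k=0 term ⇒ -0.005487;  D = +0.000201+0.005483i
Y_4^{m'}(θ=2.6906,φ=3.177) and Σ D·Y over m':
  (+0.0806-0.0390i)·(+0.0158-0.0023i)  (+0.2851-0.1931i)·(+0.0928-0.0099i)  (+0.4317-0.3941i)·(+0.2960-0.0210i)  (+0.0954-0.1164i)·(+0.4952-0.0175i)  (-0.2945+0.4895i)·(+0.1760+0.0000i)  (+0.1535-0.3661i)·(-0.4952-0.0175i)  (-0.0384+0.1489i)·(+0.2960+0.0210i)  (+0.0041-0.0375i)·(-0.0928-0.0099i)  (+0.0002+0.0055i)·(+0.0158+0.0023i)
Y_4^-1(R⁻¹ n̂) = +0.040876+0.104987i

Re=0.0409 Im=0.1050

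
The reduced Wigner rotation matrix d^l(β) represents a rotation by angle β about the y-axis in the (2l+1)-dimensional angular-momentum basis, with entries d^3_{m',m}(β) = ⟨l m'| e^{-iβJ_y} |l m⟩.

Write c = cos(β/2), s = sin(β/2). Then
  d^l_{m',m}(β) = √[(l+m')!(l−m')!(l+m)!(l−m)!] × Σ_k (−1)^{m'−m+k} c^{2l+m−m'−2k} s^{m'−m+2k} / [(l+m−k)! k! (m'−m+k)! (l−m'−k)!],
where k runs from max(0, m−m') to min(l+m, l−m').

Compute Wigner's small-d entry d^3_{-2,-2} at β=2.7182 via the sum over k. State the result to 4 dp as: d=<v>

d^3_{-2,-2}(β=2.7182) via Wigner's sum:
Half-angle: c=0.210119, s=0.977676. N=√(1·120·1·120)=120.000000
The bounds max(0,m−m')=0 and min(l+m,l−m')=1 give 2 terms
  k=0: (−1)^0·120.0000/(120)·0.2101^6·0.9777^0 = +0.000086
  k=1: (−1)^1·120.0000/(24)·0.2101^4·0.9777^2 = -0.009316
d^3_{-2,-2}(2.7182) = +0.000086 -0.009316 = -0.009230

d=-0.0092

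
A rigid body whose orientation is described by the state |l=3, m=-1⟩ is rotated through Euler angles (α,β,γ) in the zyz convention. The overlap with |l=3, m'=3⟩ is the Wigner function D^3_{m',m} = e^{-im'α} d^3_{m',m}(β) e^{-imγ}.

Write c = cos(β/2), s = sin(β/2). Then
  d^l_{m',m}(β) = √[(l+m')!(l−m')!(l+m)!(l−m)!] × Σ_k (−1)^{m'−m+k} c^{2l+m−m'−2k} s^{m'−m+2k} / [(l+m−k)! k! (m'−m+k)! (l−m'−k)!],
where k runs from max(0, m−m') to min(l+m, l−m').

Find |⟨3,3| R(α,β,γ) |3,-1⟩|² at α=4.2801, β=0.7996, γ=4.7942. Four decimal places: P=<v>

D^3_{3,-1}(4.2801,0.7996,4.7942) = e^{-i·3·4.2801}·d^3_{3,-1}(0.7996)·e^{-i·-1·4.7942}. Compute d first:
c=cos(0.7996/2)=0.921139, s=sin(0.7996/2)=0.389234; N=√[720·1·2·24]=185.903201
k: max(0,(-1)−(3))=0 … min(3+(-1),3−(3))=0
  k=0: (−1)^4·185.9032/(48)·0.9211^2·0.3892^4 = +0.075429
d^3_{3,-1}(0.7996) = +0.075429
|D^3_{3,-1}|² = |d^3_{3,-1}(β)|² = (+0.075429)² = 0.005690 (the z-rotation phases have unit modulus)

P=0.0057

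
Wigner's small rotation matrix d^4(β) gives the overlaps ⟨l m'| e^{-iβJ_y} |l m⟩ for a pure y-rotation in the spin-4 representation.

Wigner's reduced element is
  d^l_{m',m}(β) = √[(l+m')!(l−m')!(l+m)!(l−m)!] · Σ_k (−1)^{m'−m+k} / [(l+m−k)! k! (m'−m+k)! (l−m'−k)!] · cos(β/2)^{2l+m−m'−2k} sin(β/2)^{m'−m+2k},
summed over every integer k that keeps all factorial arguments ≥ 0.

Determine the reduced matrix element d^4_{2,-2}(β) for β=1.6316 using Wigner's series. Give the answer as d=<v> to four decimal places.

d^4_{2,-2}(β=1.6316) via Wigner's sum:
Half-angle: c=0.685286, s=0.728274. N=√(720·2·2·720)=1440.000000
k: max(0,(-2)−(2))=0 … min(4+(-2),4−(2))=2
  k=0: (−1)^4·1440.0000/(96)·0.6853^4·0.7283^4 = +0.930589
  k=1: (−1)^5·1440.0000/(120)·0.6853^2·0.7283^6 = -0.840803
  k=2: (−1)^6·1440.0000/(1440)·0.6853^0·0.7283^8 = +0.079133
d^4_{2,-2}(1.6316) = +0.930589 -0.840803 +0.079133 = +0.168920

d=0.1689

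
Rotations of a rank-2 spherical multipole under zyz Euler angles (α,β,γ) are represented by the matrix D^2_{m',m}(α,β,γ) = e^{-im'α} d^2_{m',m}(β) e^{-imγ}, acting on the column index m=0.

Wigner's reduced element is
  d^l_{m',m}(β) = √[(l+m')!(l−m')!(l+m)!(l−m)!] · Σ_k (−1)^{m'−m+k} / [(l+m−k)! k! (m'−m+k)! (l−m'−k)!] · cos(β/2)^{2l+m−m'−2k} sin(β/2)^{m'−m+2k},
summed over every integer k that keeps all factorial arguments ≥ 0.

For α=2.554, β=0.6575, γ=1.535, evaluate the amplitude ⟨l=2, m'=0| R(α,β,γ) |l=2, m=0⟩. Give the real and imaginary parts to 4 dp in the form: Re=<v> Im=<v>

Re=0.4398 Im=0.0000

D^2_{0,0}(2.554,0.6575,1.535) = e^{-i·0·2.554}·d^2_{0,0}(0.6575)·e^{-i·0·1.535}. Compute d first:
With c≡cos(β/2)=0.946447 and s≡sin(β/2)=0.322860, N=[2·2·2·2]^{1/2}=4.000000
The bounds max(0,m−m')=0 and min(l+m,l−m')=2 give 3 terms
  k=0: (−1)^0·4.0000/(4)·0.9464^4·0.3229^0 = +0.802388
  k=1: (−1)^1·4.0000/(1)·0.9464^2·0.3229^2 = -0.373492
  k=2: (−1)^2·4.0000/(4)·0.9464^0·0.3229^4 = +0.010866
d^2_{0,0}(0.6575) = +0.802388 -0.373492 +0.010866 = +0.439762
Phases: e^{-i·(0)·2.554}=+1.000000+0.000000i, e^{-i·(0)·1.535}=+1.000000+0.000000i ⇒ D=+0.439762+0.000000i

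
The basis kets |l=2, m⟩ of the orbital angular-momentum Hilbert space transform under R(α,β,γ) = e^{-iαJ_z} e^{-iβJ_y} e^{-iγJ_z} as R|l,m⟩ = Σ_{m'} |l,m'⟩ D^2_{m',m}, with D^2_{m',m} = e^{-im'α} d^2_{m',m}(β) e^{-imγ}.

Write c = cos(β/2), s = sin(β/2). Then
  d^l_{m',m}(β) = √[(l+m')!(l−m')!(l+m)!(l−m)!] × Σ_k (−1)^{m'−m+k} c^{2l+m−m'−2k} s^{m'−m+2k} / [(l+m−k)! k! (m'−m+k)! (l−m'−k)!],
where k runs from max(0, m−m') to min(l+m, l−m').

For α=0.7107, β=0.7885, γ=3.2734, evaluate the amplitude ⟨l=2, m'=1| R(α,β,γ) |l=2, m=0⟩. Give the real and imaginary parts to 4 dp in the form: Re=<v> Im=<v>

Re=-0.4641 Im=0.3995

First d^2_{1,0}(β=0.7885), then the phase factors e^{-i(1)α} and e^{-i(0)γ}:
With c≡cos(β/2)=0.923285 and s≡sin(β/2)=0.384116, N=[6·1·2·2]^{1/2}=4.898979
Admissible k: 0..1 (factorial args all ≥0)
  k=0: (−1)^1·4.8990/(2)·0.9233^3·0.3841^1 = -0.740534
  k=1: (−1)^2·4.8990/(2)·0.9233^1·0.3841^3 = +0.128173
d^2_{1,0}(0.7885) = -0.740534 +0.128173 = -0.612361
Phases: e^{-i·(1)·0.7107}=+0.757905-0.652364i, e^{-i·(0)·3.2734}=+1.000000+0.000000i ⇒ D=-0.464111+0.399482i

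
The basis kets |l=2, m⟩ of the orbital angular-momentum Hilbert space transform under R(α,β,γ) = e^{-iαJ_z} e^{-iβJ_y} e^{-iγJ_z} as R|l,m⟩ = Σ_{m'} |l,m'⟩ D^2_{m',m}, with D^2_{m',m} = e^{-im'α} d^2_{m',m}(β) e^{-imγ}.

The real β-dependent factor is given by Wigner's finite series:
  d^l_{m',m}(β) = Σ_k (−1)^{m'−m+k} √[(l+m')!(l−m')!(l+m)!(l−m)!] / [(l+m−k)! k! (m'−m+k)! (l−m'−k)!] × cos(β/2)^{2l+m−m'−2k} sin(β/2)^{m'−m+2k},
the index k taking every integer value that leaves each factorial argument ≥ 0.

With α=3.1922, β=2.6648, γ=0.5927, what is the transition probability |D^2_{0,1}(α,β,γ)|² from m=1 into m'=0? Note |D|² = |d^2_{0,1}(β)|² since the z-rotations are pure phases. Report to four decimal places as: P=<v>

P=0.2494

Split into d^2_{0,1}(β=2.6648) × two z-phases.
c=cos(2.6648/2)=0.236145, s=sin(2.6648/2)=0.971718; N=√[2·2·6·1]=4.898979
The bounds max(0,m−m')=1 and min(l+m,l−m')=2 give 2 terms
  k=1: (−1)^0·4.8990/(2)·0.2361^3·0.9717^1 = +0.031344
  k=2: (−1)^1·4.8990/(2)·0.2361^1·0.9717^3 = -0.530731
d^2_{0,1}(2.6648) = +0.031344 -0.530731 = -0.499387
|D^2_{0,1}|² = |d^2_{0,1}(β)|² = (-0.499387)² = 0.249388 (the z-rotation phases have unit modulus)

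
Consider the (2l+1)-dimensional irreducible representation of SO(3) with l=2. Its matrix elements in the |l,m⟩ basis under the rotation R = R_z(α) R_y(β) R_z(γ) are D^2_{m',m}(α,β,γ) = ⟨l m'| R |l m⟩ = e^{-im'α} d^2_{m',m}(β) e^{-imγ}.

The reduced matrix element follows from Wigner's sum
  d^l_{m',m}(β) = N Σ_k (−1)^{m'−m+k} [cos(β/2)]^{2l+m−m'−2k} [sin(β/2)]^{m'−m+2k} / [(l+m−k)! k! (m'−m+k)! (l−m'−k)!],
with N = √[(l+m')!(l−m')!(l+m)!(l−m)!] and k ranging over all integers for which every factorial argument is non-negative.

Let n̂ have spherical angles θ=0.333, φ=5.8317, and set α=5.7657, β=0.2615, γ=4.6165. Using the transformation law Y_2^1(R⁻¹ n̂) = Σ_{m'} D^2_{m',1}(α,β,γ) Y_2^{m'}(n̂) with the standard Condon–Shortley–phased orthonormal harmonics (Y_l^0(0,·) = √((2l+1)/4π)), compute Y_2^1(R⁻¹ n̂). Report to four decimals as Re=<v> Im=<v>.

Re=0.0218 Im=-0.0527

Need the full column D^2_{m',1} for m'=−2..2 at α=5.7657, β=0.2615, γ=4.6165.
cos(β/2)=0.991464, sin(β/2)=0.130378
d^2_{-2,1}: single k=3 term ⇒ +0.004395;  D = +0.003547+0.002595i
d^2_{-1,1}: k∈[2..3] ⇒ +0.050128 -0.000289 = +0.049839;  D = +0.020395+0.045475i
d^2_{0,1}: k∈[1..2] ⇒ +0.311251 -0.005382 = +0.305869;  D = -0.029285+0.304464i
d^2_{1,1}: k∈[0..1] ⇒ +0.966292 -0.050128 = +0.916164;  D = -0.527371+0.749157i
d^2_{2,1}: single k=0 term ⇒ -0.254135;  D = +0.229936-0.108232i
Y_2^{m'}(θ=0.333,φ=5.8317) and Σ D·Y over m':
  (+0.0035+0.0026i)·(+0.0256+0.0324i)  (+0.0204+0.0455i)·(+0.2147+0.1041i)  (-0.0293+0.3045i)·(+0.5297+0.0000i)  (-0.5274+0.7492i)·(-0.2147+0.1041i)  (+0.2299-0.1082i)·(+0.0256-0.0324i)
Y_2^1(R⁻¹ n̂) = +0.021752-0.052669i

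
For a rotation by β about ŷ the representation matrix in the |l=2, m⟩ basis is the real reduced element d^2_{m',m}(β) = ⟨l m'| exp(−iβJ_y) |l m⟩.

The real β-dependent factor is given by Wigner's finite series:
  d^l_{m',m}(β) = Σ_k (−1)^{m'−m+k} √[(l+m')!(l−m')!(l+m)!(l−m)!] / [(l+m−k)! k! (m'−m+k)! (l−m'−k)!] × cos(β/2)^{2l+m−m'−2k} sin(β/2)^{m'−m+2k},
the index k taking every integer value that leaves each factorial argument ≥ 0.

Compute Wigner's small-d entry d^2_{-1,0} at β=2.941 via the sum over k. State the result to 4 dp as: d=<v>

d=-0.2391

d^2_{-1,0}(β=2.941) via Wigner's sum:
With c≡cos(β/2)=0.100128 and s≡sin(β/2)=0.994975, N=[1·6·2·2]^{1/2}=4.898979
k∈{1,2} keeps every argument non-negative
  k=1: (−1)^0·4.8990/(2)·0.1001^3·0.9950^1 = +0.002447
  k=2: (−1)^1·4.8990/(2)·0.1001^1·0.9950^3 = -0.241584
d^2_{-1,0}(2.941) = +0.002447 -0.241584 = -0.239137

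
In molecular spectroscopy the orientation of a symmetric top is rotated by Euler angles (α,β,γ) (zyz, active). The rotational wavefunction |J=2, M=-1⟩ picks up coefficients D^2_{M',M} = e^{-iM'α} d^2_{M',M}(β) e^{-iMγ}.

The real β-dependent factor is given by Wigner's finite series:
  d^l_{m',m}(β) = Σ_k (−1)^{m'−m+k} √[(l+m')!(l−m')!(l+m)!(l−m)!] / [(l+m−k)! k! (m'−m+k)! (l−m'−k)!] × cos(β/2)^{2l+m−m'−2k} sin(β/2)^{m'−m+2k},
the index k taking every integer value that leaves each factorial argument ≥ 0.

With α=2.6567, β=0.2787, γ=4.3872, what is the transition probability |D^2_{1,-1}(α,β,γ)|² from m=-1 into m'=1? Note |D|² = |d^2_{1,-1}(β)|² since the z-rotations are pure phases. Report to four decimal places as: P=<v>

First d^2_{1,-1}(β=0.2787), then the phase factors e^{-i(1)α} and e^{-i(-1)γ}:
Half-angle: c=0.990306, s=0.138899. N=√(6·1·1·6)=6.000000
The bounds max(0,m−m')=0 and min(l+m,l−m')=1 give 2 terms
  k=0: (−1)^2·6.0000/(2)·0.9903^2·0.1389^2 = +0.056763
  k=1: (−1)^3·6.0000/(6)·0.9903^0·0.1389^4 = -0.000372
d^2_{1,-1}(0.2787) = +0.056763 -0.000372 = +0.056390
|D^2_{1,-1}|² = |d^2_{1,-1}(β)|² = (+0.056390)² = 0.003180 (the z-rotation phases have unit modulus)

P=0.0032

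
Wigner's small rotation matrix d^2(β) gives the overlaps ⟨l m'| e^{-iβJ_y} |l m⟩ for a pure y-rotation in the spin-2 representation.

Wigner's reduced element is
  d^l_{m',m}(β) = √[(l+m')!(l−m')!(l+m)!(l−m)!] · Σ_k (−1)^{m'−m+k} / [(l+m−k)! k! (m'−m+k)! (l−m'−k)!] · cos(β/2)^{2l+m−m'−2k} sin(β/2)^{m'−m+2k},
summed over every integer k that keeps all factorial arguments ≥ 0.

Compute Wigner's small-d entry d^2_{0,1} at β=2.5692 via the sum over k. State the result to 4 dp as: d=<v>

d=-0.5576

d^2_{0,1}(β=2.5692) via Wigner's sum:
c=cos(2.5692/2)=0.282305, s=sin(2.5692/2)=0.959325; N=√[2·2·6·1]=4.898979
The bounds max(0,m−m')=1 and min(l+m,l−m')=2 give 2 terms
  k=1: (−1)^0·4.8990/(2)·0.2823^3·0.9593^1 = +0.052869
  k=2: (−1)^1·4.8990/(2)·0.2823^1·0.9593^3 = -0.610508
d^2_{0,1}(2.5692) = +0.052869 -0.610508 = -0.557639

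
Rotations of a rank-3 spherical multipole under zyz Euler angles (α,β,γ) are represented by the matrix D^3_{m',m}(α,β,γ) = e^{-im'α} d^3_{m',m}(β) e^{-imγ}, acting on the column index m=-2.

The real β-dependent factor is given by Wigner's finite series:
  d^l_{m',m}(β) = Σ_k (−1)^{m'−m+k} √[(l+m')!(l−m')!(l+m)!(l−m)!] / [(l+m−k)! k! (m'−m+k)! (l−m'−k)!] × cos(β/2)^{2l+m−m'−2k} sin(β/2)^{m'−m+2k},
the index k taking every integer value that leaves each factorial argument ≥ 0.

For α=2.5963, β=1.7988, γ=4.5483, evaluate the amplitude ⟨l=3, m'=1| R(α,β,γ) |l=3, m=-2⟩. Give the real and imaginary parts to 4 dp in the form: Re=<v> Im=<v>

First d^3_{1,-2}(β=1.7988), then the phase factors e^{-i(1)α} and e^{-i(-2)γ}:
c=cos(1.7988/2)=0.622080, s=sin(1.7988/2)=0.782954; N=√[24·2·1·120]=75.894664
k: max(0,(-2)−(1))=0 … min(3+(-2),3−(1))=1
  k=0: (−1)^3·75.8947/(12)·0.6221^3·0.7830^3 = -0.730763
  k=1: (−1)^4·75.8947/(24)·0.6221^1·0.7830^5 = +0.578798
d^3_{1,-2}(1.7988) = -0.730763 +0.578798 = -0.151966
D = (-0.854976-0.518668i)·(-0.151966)·(-0.946631+0.322319i) = -0.148398-0.032735i

Re=-0.1484 Im=-0.0327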